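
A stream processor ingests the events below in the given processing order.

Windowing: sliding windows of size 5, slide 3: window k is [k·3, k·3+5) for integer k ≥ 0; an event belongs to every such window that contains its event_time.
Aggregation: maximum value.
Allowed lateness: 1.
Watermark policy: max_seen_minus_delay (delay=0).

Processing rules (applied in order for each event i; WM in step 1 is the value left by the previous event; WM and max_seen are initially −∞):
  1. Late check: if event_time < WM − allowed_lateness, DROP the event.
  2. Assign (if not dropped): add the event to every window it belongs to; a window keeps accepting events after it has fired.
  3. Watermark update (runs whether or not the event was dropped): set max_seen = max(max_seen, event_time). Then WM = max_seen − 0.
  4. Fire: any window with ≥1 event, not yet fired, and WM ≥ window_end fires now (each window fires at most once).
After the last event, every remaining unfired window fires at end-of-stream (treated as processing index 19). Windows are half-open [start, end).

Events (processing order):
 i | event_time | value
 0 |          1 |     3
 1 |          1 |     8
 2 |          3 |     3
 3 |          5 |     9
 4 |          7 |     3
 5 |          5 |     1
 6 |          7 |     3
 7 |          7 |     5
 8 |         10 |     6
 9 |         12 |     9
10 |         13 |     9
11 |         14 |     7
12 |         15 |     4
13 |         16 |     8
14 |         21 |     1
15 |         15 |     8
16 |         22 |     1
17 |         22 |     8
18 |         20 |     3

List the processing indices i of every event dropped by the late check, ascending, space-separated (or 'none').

5 15 18

i=0 t=1 v=3: → [0,5); WM=1
i=1 t=1 v=8: → [0,5); WM=1
i=2 t=3 v=3: → [3,8),[0,5); WM=3
i=3 t=5 v=9: → [3,8); WM=5; [0,5) fires=8
i=4 t=7 v=3: → [6,11),[3,8); WM=7
i=5 t=5 v=1: DROP (t<7-1); WM=7
i=6 t=7 v=3: → [6,11),[3,8); WM=7
i=7 t=7 v=5: → [6,11),[3,8); WM=7
i=8 t=10 v=6: → [9,14),[6,11); WM=10; [3,8) fires=9
i=9 t=12 v=9: → [12,17),[9,14); WM=12; [6,11) fires=6
i=10 t=13 v=9: → [12,17),[9,14); WM=13
i=11 t=14 v=7: → [12,17); WM=14; [9,14) fires=9
i=12 t=15 v=4: → [15,20),[12,17); WM=15
i=13 t=16 v=8: → [15,20),[12,17); WM=16
i=14 t=21 v=1: → [21,26),[18,23); WM=21; [12,17) fires=9 [15,20) fires=8
i=15 t=15 v=8: DROP (t<21-1); WM=21
i=16 t=22 v=1: → [21,26),[18,23); WM=22
i=17 t=22 v=8: → [21,26),[18,23); WM=22
i=18 t=20 v=3: DROP (t<22-1); WM=22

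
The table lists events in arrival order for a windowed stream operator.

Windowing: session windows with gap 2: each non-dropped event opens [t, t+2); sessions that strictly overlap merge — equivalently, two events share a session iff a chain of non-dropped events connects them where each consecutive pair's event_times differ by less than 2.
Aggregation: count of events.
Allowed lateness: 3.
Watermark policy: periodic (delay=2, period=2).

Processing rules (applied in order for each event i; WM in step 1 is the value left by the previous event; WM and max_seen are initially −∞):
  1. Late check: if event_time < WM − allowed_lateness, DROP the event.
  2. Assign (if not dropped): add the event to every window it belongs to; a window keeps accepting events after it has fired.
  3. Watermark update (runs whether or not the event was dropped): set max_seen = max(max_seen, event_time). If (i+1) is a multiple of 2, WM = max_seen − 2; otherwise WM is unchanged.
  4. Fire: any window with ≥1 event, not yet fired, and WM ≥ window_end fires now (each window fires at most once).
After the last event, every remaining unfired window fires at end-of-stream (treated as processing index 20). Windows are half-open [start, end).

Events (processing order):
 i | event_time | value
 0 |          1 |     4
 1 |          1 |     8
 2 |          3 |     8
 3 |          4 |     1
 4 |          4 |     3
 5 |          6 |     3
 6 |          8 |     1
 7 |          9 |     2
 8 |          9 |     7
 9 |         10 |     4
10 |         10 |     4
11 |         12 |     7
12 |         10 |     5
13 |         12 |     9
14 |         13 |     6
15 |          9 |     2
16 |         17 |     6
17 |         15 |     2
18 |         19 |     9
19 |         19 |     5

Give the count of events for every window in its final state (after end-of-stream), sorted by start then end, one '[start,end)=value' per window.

i=0 t=1 v=4: → [1,3); WM=−∞
i=1 t=1 v=8: → [1,3); WM=-1
i=2 t=3 v=8: → [3,5); WM=-1
i=3 t=4 v=1: → [3,6); WM=2
i=4 t=4 v=3: → [3,6); WM=2
i=5 t=6 v=3: → [6,8); WM=4
i=6 t=8 v=1: → [8,10); WM=4
i=7 t=9 v=2: → [8,11); WM=7
i=8 t=9 v=7: → [8,11); WM=7
i=9 t=10 v=4: → [8,12); WM=8
i=10 t=10 v=4: → [8,12); WM=8
i=11 t=12 v=7: → [12,14); WM=10
i=12 t=10 v=5: → [8,12); WM=10
i=13 t=12 v=9: → [12,14); WM=10
i=14 t=13 v=6: → [12,15); WM=10
i=15 t=9 v=2: → [8,12); WM=11
i=16 t=17 v=6: → [17,19); WM=11
i=17 t=15 v=2: → [15,17); WM=15
i=18 t=19 v=9: → [19,21); WM=15
i=19 t=19 v=5: → [19,21); WM=17

[1,3)=2 [3,6)=3 [6,8)=1 [8,12)=7 [12,15)=3 [15,17)=1 [17,19)=1 [19,21)=2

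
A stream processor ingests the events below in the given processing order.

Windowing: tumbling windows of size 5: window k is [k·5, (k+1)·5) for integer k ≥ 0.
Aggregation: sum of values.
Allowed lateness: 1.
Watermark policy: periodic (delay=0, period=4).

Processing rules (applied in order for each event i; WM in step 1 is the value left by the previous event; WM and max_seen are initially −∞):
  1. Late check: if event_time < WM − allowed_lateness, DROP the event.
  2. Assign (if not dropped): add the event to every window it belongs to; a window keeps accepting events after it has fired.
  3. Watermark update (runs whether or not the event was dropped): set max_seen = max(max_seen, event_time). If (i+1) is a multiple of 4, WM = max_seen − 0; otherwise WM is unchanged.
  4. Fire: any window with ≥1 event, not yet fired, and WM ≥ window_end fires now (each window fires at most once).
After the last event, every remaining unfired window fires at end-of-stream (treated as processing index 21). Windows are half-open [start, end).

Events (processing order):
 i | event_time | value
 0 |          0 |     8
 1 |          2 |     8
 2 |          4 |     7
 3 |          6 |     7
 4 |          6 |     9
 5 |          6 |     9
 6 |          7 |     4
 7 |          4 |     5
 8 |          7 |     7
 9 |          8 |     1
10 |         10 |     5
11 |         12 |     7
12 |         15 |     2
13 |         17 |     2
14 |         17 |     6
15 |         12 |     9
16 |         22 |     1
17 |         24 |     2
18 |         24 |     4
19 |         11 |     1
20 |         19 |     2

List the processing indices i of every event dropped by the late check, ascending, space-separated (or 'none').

i=0 t=0 v=8: → [0,5); WM=−∞
i=1 t=2 v=8: → [0,5); WM=−∞
i=2 t=4 v=7: → [0,5); WM=−∞
i=3 t=6 v=7: → [5,10); WM=6; [0,5) fires=23
i=4 t=6 v=9: → [5,10); WM=6
i=5 t=6 v=9: → [5,10); WM=6
i=6 t=7 v=4: → [5,10); WM=6
i=7 t=4 v=5: DROP (t<6-1); WM=7
i=8 t=7 v=7: → [5,10); WM=7
i=9 t=8 v=1: → [5,10); WM=7
i=10 t=10 v=5: → [10,15); WM=7
i=11 t=12 v=7: → [10,15); WM=12; [5,10) fires=37
i=12 t=15 v=2: → [15,20); WM=12
i=13 t=17 v=2: → [15,20); WM=12
i=14 t=17 v=6: → [15,20); WM=12
i=15 t=12 v=9: → [10,15); WM=17; [10,15) fires=21
i=16 t=22 v=1: → [20,25); WM=17
i=17 t=24 v=2: → [20,25); WM=17
i=18 t=24 v=4: → [20,25); WM=17
i=19 t=11 v=1: DROP (t<17-1); WM=24; [15,20) fires=10
i=20 t=19 v=2: DROP (t<24-1); WM=24

7 19 20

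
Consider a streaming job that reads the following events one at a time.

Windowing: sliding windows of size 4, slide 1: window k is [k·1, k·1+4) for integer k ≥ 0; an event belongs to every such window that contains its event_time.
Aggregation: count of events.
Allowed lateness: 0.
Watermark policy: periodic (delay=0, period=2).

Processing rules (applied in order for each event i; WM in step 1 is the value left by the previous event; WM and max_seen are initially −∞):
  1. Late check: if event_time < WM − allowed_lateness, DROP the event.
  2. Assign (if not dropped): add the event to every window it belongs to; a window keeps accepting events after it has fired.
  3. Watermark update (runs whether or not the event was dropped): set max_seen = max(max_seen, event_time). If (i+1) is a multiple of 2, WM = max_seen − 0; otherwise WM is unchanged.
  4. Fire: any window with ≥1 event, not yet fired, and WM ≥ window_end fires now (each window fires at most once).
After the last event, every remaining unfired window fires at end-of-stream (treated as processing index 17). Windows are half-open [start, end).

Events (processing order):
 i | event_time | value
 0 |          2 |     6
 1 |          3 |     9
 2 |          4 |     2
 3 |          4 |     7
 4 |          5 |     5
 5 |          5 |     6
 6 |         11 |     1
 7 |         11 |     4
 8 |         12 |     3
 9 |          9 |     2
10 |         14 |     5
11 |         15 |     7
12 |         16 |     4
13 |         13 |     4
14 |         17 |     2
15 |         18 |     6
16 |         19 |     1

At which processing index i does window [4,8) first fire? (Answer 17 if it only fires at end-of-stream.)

i=0 t=2 v=6: → [2,6),[1,5),[0,4); WM=−∞
i=1 t=3 v=9: → [3,7),[2,6),[1,5),[0,4); WM=3
i=2 t=4 v=2: → [4,8),[3,7),[2,6),[1,5); WM=3
i=3 t=4 v=7: → [4,8),[3,7),[2,6),[1,5); WM=4; [0,4) fires=2
i=4 t=5 v=5: → [5,9),[4,8),[3,7),[2,6); WM=4
i=5 t=5 v=6: → [5,9),[4,8),[3,7),[2,6); WM=5; [1,5) fires=4
i=6 t=11 v=1: → [11,15),[10,14),[9,13),[8,12); WM=5
i=7 t=11 v=4: → [11,15),[10,14),[9,13),[8,12); WM=11; [2,6) fires=6 [3,7) fires=5 [4,8) fires=4 [5,9) fires=2
i=8 t=12 v=3: → [12,16),[11,15),[10,14),[9,13); WM=11
i=9 t=9 v=2: DROP (t<11-0); WM=12; [8,12) fires=2
i=10 t=14 v=5: → [14,18),[13,17),[12,16),[11,15); WM=12
i=11 t=15 v=7: → [15,19),[14,18),[13,17),[12,16); WM=15; [9,13) fires=3 [10,14) fires=3 [11,15) fires=4
i=12 t=16 v=4: → [16,20),[15,19),[14,18),[13,17); WM=15
i=13 t=13 v=4: DROP (t<15-0); WM=16; [12,16) fires=3
i=14 t=17 v=2: → [17,21),[16,20),[15,19),[14,18); WM=16
i=15 t=18 v=6: → [18,22),[17,21),[16,20),[15,19); WM=18; [13,17) fires=3 [14,18) fires=4
i=16 t=19 v=1: → [19,23),[18,22),[17,21),[16,20); WM=18

7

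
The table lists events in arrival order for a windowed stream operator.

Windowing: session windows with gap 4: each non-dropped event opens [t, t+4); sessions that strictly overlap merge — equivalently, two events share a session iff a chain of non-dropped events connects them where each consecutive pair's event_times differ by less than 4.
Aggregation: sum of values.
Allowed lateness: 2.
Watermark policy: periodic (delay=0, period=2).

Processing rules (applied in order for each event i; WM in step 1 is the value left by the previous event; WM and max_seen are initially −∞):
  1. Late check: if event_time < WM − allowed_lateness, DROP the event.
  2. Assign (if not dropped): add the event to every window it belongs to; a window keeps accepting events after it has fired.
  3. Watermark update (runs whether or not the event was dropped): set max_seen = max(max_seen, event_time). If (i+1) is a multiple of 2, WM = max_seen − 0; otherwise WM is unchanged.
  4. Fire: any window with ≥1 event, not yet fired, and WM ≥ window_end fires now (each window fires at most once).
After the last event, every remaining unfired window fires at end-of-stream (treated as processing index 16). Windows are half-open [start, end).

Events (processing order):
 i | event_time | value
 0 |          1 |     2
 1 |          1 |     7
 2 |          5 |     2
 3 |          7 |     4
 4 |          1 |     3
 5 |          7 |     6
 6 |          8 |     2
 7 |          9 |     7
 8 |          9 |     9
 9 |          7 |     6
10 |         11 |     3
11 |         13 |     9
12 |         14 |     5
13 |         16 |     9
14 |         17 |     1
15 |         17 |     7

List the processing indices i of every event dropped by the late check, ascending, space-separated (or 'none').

i=0 t=1 v=2: → [1,5); WM=−∞
i=1 t=1 v=7: → [1,5); WM=1
i=2 t=5 v=2: → [5,9); WM=1
i=3 t=7 v=4: → [5,11); WM=7
i=4 t=1 v=3: DROP (t<7-2); WM=7
i=5 t=7 v=6: → [5,11); WM=7
i=6 t=8 v=2: → [5,12); WM=7
i=7 t=9 v=7: → [5,13); WM=9
i=8 t=9 v=9: → [5,13); WM=9
i=9 t=7 v=6: → [5,13); WM=9
i=10 t=11 v=3: → [5,15); WM=9
i=11 t=13 v=9: → [5,17); WM=13
i=12 t=14 v=5: → [5,18); WM=13
i=13 t=16 v=9: → [5,20); WM=16
i=14 t=17 v=1: → [5,21); WM=16
i=15 t=17 v=7: → [5,21); WM=17

4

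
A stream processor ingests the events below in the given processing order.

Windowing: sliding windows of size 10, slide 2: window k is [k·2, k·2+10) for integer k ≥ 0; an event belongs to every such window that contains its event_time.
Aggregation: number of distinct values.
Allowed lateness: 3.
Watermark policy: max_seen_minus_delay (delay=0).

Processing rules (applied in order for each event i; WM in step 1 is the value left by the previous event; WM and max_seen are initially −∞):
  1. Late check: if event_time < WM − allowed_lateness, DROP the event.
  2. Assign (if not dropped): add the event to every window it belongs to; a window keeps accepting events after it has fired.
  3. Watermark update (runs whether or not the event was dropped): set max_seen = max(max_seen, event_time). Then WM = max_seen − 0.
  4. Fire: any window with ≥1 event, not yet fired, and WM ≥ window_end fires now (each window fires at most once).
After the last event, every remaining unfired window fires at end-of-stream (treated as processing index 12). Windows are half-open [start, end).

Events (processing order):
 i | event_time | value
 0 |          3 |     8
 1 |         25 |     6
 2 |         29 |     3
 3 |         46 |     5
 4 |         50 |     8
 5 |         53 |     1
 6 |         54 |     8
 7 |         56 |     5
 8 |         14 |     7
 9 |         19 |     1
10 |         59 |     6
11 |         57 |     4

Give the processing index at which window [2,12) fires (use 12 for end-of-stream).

i=0 t=3 v=8: → [2,12),[0,10); WM=3
i=1 t=25 v=6: → [24,34),[22,32),[20,30),[18,28),[16,26); WM=25; [0,10) fires=1 [2,12) fires=1
i=2 t=29 v=3: → [28,38),[26,36),[24,34),[22,32),[20,30); WM=29; [16,26) fires=1 [18,28) fires=1
i=3 t=46 v=5: → [46,56),[44,54),[42,52),[40,50),[38,48); WM=46; [20,30) fires=2 [22,32) fires=2 [24,34) fires=2 [26,36) fires=1 [28,38) fires=1
i=4 t=50 v=8: → [50,60),[48,58),[46,56),[44,54),[42,52); WM=50; [38,48) fires=1 [40,50) fires=1
i=5 t=53 v=1: → [52,62),[50,60),[48,58),[46,56),[44,54); WM=53; [42,52) fires=2
i=6 t=54 v=8: → [54,64),[52,62),[50,60),[48,58),[46,56); WM=54; [44,54) fires=3
i=7 t=56 v=5: → [56,66),[54,64),[52,62),[50,60),[48,58); WM=56; [46,56) fires=3
i=8 t=14 v=7: DROP (t<56-3); WM=56
i=9 t=19 v=1: DROP (t<56-3); WM=56
i=10 t=59 v=6: → [58,68),[56,66),[54,64),[52,62),[50,60); WM=59; [48,58) fires=3
i=11 t=57 v=4: → [56,66),[54,64),[52,62),[50,60),[48,58); WM=59

1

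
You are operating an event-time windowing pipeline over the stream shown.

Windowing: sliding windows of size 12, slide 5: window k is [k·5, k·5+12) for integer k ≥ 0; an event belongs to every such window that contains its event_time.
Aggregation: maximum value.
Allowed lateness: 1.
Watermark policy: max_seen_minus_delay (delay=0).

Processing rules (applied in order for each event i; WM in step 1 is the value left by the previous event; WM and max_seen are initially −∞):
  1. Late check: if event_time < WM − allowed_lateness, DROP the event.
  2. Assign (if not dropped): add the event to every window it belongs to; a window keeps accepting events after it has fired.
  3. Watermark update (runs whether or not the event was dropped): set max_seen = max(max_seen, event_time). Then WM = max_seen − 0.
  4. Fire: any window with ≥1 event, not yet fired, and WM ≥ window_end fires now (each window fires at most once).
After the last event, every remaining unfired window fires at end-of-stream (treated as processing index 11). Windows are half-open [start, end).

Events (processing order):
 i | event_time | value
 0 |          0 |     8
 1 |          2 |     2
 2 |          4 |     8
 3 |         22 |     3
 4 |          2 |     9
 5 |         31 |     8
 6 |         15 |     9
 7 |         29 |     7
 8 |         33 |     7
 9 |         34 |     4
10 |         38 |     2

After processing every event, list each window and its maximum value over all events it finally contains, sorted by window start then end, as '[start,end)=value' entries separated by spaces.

[0,12)=8 [15,27)=3 [20,32)=8 [25,37)=8 [30,42)=8 [35,47)=2

i=0 t=0 v=8: → [0,12); WM=0
i=1 t=2 v=2: → [0,12); WM=2
i=2 t=4 v=8: → [0,12); WM=4
i=3 t=22 v=3: → [20,32),[15,27); WM=22; [0,12) fires=8
i=4 t=2 v=9: DROP (t<22-1); WM=22
i=5 t=31 v=8: → [30,42),[25,37),[20,32); WM=31; [15,27) fires=3
i=6 t=15 v=9: DROP (t<31-1); WM=31
i=7 t=29 v=7: DROP (t<31-1); WM=31
i=8 t=33 v=7: → [30,42),[25,37); WM=33; [20,32) fires=8
i=9 t=34 v=4: → [30,42),[25,37); WM=34
i=10 t=38 v=2: → [35,47),[30,42); WM=38; [25,37) fires=8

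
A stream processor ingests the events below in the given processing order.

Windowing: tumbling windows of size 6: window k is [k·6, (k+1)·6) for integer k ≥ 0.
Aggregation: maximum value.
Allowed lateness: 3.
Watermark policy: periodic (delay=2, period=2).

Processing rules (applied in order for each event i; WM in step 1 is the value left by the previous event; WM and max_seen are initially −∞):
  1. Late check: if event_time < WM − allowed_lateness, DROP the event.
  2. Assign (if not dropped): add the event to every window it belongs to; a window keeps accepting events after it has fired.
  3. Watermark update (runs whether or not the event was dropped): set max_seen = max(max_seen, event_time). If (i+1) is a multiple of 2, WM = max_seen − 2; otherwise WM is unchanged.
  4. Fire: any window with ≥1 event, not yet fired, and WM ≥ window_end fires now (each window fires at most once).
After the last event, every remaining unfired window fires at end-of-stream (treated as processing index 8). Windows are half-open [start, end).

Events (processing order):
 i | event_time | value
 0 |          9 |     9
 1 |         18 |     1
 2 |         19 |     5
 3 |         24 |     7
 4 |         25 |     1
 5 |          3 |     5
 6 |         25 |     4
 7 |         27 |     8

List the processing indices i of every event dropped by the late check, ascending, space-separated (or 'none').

i=0 t=9 v=9: → [6,12); WM=−∞
i=1 t=18 v=1: → [18,24); WM=16; [6,12) fires=9
i=2 t=19 v=5: → [18,24); WM=16
i=3 t=24 v=7: → [24,30); WM=22
i=4 t=25 v=1: → [24,30); WM=22
i=5 t=3 v=5: DROP (t<22-3); WM=23
i=6 t=25 v=4: → [24,30); WM=23
i=7 t=27 v=8: → [24,30); WM=25; [18,24) fires=5

5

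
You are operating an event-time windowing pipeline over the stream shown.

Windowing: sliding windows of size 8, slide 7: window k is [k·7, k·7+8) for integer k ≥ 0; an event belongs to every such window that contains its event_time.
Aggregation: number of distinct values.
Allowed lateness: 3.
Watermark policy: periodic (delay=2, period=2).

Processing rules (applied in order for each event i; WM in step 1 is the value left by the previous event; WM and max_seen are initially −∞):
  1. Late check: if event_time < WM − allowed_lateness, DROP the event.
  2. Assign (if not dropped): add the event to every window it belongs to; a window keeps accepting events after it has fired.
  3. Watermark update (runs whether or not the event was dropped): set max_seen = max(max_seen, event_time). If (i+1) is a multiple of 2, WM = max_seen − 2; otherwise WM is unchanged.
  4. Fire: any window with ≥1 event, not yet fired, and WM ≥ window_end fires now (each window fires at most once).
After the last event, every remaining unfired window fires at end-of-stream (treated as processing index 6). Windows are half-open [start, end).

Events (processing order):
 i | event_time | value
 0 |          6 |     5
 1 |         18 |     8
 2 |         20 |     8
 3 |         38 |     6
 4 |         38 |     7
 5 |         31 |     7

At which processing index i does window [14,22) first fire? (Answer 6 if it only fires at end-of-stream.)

i=0 t=6 v=5: → [0,8); WM=−∞
i=1 t=18 v=8: → [14,22); WM=16; [0,8) fires=1
i=2 t=20 v=8: → [14,22); WM=16
i=3 t=38 v=6: → [35,43); WM=36; [14,22) fires=1
i=4 t=38 v=7: → [35,43); WM=36
i=5 t=31 v=7: DROP (t<36-3); WM=36

3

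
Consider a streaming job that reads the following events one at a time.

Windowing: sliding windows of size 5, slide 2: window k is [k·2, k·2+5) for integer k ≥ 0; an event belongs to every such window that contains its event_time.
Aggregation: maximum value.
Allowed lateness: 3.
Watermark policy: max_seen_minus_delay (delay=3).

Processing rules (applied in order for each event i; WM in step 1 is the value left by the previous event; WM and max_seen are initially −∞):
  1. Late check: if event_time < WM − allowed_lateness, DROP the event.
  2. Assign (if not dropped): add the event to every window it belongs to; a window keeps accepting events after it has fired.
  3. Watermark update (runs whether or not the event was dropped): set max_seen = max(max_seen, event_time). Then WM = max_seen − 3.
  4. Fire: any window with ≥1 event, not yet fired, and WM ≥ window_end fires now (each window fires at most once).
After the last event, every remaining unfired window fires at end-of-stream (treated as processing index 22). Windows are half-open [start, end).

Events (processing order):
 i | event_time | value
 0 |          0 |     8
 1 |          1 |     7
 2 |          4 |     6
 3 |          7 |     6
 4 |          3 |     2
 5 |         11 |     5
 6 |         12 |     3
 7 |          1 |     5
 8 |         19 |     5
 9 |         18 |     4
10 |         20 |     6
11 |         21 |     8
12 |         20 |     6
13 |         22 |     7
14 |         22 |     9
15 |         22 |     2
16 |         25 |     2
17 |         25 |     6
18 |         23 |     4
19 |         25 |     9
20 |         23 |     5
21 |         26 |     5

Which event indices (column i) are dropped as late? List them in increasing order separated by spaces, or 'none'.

7

i=0 t=0 v=8: → [0,5); WM=-3
i=1 t=1 v=7: → [0,5); WM=-2
i=2 t=4 v=6: → [4,9),[2,7),[0,5); WM=1
i=3 t=7 v=6: → [6,11),[4,9); WM=4
i=4 t=3 v=2: → [2,7),[0,5); WM=4
i=5 t=11 v=5: → [10,15),[8,13); WM=8; [0,5) fires=8 [2,7) fires=6
i=6 t=12 v=3: → [12,17),[10,15),[8,13); WM=9; [4,9) fires=6
i=7 t=1 v=5: DROP (t<9-3); WM=9
i=8 t=19 v=5: → [18,23),[16,21); WM=16; [6,11) fires=6 [8,13) fires=5 [10,15) fires=5
i=9 t=18 v=4: → [18,23),[16,21),[14,19); WM=16
i=10 t=20 v=6: → [20,25),[18,23),[16,21); WM=17; [12,17) fires=3
i=11 t=21 v=8: → [20,25),[18,23); WM=18
i=12 t=20 v=6: → [20,25),[18,23),[16,21); WM=18
i=13 t=22 v=7: → [22,27),[20,25),[18,23); WM=19; [14,19) fires=4
i=14 t=22 v=9: → [22,27),[20,25),[18,23); WM=19
i=15 t=22 v=2: → [22,27),[20,25),[18,23); WM=19
i=16 t=25 v=2: → [24,29),[22,27); WM=22; [16,21) fires=6
i=17 t=25 v=6: → [24,29),[22,27); WM=22
i=18 t=23 v=4: → [22,27),[20,25); WM=22
i=19 t=25 v=9: → [24,29),[22,27); WM=22
i=20 t=23 v=5: → [22,27),[20,25); WM=22
i=21 t=26 v=5: → [26,31),[24,29),[22,27); WM=23; [18,23) fires=9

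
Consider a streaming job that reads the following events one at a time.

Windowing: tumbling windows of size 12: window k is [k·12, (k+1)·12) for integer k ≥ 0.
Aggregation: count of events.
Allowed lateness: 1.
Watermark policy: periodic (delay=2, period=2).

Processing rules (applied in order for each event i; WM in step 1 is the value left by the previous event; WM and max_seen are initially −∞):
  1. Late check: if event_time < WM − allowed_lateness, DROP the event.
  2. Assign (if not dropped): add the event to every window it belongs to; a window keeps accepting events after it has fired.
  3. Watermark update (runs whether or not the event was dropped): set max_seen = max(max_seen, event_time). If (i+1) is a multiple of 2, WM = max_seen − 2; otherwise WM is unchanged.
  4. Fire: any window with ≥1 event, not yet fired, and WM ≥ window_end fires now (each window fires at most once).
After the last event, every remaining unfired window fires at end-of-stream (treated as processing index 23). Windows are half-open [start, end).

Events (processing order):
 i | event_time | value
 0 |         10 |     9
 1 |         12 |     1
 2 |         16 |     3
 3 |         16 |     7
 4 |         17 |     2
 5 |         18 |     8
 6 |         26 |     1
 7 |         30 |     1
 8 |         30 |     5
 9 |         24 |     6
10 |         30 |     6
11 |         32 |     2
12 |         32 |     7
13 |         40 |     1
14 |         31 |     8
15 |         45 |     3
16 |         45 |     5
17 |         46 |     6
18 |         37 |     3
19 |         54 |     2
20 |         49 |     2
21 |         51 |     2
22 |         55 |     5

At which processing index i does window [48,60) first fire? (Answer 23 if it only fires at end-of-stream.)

23

i=0 t=10 v=9: → [0,12); WM=−∞
i=1 t=12 v=1: → [12,24); WM=10
i=2 t=16 v=3: → [12,24); WM=10
i=3 t=16 v=7: → [12,24); WM=14; [0,12) fires=1
i=4 t=17 v=2: → [12,24); WM=14
i=5 t=18 v=8: → [12,24); WM=16
i=6 t=26 v=1: → [24,36); WM=16
i=7 t=30 v=1: → [24,36); WM=28; [12,24) fires=5
i=8 t=30 v=5: → [24,36); WM=28
i=9 t=24 v=6: DROP (t<28-1); WM=28
i=10 t=30 v=6: → [24,36); WM=28
i=11 t=32 v=2: → [24,36); WM=30
i=12 t=32 v=7: → [24,36); WM=30
i=13 t=40 v=1: → [36,48); WM=38; [24,36) fires=6
i=14 t=31 v=8: DROP (t<38-1); WM=38
i=15 t=45 v=3: → [36,48); WM=43
i=16 t=45 v=5: → [36,48); WM=43
i=17 t=46 v=6: → [36,48); WM=44
i=18 t=37 v=3: DROP (t<44-1); WM=44
i=19 t=54 v=2: → [48,60); WM=52; [36,48) fires=4
i=20 t=49 v=2: DROP (t<52-1); WM=52
i=21 t=51 v=2: → [48,60); WM=52
i=22 t=55 v=5: → [48,60); WM=52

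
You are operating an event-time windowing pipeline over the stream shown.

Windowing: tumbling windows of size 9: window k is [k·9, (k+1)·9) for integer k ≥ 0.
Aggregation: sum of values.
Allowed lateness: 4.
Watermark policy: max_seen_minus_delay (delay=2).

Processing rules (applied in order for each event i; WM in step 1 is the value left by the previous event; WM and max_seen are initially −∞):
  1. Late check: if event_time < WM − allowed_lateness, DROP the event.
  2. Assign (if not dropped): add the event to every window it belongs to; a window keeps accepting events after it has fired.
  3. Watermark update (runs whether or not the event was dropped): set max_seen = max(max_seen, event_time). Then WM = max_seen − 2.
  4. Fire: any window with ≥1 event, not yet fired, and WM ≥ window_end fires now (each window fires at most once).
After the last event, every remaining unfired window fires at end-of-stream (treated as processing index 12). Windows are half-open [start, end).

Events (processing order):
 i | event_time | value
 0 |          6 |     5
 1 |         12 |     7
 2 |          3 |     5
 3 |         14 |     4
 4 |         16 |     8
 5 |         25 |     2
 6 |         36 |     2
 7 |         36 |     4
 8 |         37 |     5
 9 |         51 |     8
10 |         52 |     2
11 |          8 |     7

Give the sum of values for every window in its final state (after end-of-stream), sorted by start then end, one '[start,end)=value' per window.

i=0 t=6 v=5: → [0,9); WM=4
i=1 t=12 v=7: → [9,18); WM=10; [0,9) fires=5
i=2 t=3 v=5: DROP (t<10-4); WM=10
i=3 t=14 v=4: → [9,18); WM=12
i=4 t=16 v=8: → [9,18); WM=14
i=5 t=25 v=2: → [18,27); WM=23; [9,18) fires=19
i=6 t=36 v=2: → [36,45); WM=34; [18,27) fires=2
i=7 t=36 v=4: → [36,45); WM=34
i=8 t=37 v=5: → [36,45); WM=35
i=9 t=51 v=8: → [45,54); WM=49; [36,45) fires=11
i=10 t=52 v=2: → [45,54); WM=50
i=11 t=8 v=7: DROP (t<50-4); WM=50

[0,9)=5 [9,18)=19 [18,27)=2 [36,45)=11 [45,54)=10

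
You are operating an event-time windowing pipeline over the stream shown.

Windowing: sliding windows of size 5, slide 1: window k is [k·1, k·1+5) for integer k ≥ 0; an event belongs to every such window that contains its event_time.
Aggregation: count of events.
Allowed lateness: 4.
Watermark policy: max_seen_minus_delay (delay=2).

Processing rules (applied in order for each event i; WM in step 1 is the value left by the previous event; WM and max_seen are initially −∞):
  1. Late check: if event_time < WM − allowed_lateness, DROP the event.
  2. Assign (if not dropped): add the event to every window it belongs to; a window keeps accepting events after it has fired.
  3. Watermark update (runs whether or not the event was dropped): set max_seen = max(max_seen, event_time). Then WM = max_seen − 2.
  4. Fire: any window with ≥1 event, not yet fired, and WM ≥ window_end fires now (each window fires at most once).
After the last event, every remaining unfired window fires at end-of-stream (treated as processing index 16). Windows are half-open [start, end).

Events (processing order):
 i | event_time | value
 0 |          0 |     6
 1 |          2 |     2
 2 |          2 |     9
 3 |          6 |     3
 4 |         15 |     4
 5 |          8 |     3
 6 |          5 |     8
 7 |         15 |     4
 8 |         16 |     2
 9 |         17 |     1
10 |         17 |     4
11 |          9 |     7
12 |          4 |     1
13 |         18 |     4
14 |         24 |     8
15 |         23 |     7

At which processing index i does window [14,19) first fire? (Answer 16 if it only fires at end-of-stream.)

i=0 t=0 v=6: → [0,5); WM=-2
i=1 t=2 v=2: → [2,7),[1,6),[0,5); WM=0
i=2 t=2 v=9: → [2,7),[1,6),[0,5); WM=0
i=3 t=6 v=3: → [6,11),[5,10),[4,9),[3,8),[2,7); WM=4
i=4 t=15 v=4: → [15,20),[14,19),[13,18),[12,17),[11,16); WM=13; [0,5) fires=3 [1,6) fires=2 [2,7) fires=3 [3,8) fires=1 [4,9) fires=1 [5,10) fires=1 [6,11) fires=1
i=5 t=8 v=3: DROP (t<13-4); WM=13
i=6 t=5 v=8: DROP (t<13-4); WM=13
i=7 t=15 v=4: → [15,20),[14,19),[13,18),[12,17),[11,16); WM=13
i=8 t=16 v=2: → [16,21),[15,20),[14,19),[13,18),[12,17); WM=14
i=9 t=17 v=1: → [17,22),[16,21),[15,20),[14,19),[13,18); WM=15
i=10 t=17 v=4: → [17,22),[16,21),[15,20),[14,19),[13,18); WM=15
i=11 t=9 v=7: DROP (t<15-4); WM=15
i=12 t=4 v=1: DROP (t<15-4); WM=15
i=13 t=18 v=4: → [18,23),[17,22),[16,21),[15,20),[14,19); WM=16; [11,16) fires=2
i=14 t=24 v=8: → [24,29),[23,28),[22,27),[21,26),[20,25); WM=22; [12,17) fires=3 [13,18) fires=5 [14,19) fires=6 [15,20) fires=6 [16,21) fires=4 [17,22) fires=3
i=15 t=23 v=7: → [23,28),[22,27),[21,26),[20,25),[19,24); WM=22

14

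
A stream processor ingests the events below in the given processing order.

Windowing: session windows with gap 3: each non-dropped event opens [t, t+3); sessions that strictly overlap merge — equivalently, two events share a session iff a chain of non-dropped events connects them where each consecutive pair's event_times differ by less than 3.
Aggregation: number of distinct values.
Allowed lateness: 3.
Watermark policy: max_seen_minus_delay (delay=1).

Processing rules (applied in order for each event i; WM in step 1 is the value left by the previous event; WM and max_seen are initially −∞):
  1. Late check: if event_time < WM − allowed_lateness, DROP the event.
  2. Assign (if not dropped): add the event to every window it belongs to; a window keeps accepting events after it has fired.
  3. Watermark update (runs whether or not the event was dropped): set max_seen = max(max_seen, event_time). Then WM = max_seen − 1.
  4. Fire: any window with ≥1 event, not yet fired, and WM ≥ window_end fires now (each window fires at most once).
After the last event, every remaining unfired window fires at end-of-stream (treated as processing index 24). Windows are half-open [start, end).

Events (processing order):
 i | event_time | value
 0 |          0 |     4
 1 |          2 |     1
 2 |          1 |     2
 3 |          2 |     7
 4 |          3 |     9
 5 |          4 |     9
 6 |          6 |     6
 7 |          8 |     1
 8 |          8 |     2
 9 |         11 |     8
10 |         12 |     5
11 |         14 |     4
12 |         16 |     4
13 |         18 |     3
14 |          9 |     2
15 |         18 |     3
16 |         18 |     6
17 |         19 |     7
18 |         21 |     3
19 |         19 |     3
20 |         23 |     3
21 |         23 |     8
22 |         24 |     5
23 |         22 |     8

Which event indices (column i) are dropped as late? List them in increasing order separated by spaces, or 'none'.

i=0 t=0 v=4: → [0,3); WM=-1
i=1 t=2 v=1: → [0,5); WM=1
i=2 t=1 v=2: → [0,5); WM=1
i=3 t=2 v=7: → [0,5); WM=1
i=4 t=3 v=9: → [0,6); WM=2
i=5 t=4 v=9: → [0,7); WM=3
i=6 t=6 v=6: → [0,9); WM=5
i=7 t=8 v=1: → [0,11); WM=7
i=8 t=8 v=2: → [0,11); WM=7
i=9 t=11 v=8: → [11,14); WM=10
i=10 t=12 v=5: → [11,15); WM=11
i=11 t=14 v=4: → [11,17); WM=13
i=12 t=16 v=4: → [11,19); WM=15
i=13 t=18 v=3: → [11,21); WM=17
i=14 t=9 v=2: DROP (t<17-3); WM=17
i=15 t=18 v=3: → [11,21); WM=17
i=16 t=18 v=6: → [11,21); WM=17
i=17 t=19 v=7: → [11,22); WM=18
i=18 t=21 v=3: → [11,24); WM=20
i=19 t=19 v=3: → [11,24); WM=20
i=20 t=23 v=3: → [11,26); WM=22
i=21 t=23 v=8: → [11,26); WM=22
i=22 t=24 v=5: → [11,27); WM=23
i=23 t=22 v=8: → [11,27); WM=23

14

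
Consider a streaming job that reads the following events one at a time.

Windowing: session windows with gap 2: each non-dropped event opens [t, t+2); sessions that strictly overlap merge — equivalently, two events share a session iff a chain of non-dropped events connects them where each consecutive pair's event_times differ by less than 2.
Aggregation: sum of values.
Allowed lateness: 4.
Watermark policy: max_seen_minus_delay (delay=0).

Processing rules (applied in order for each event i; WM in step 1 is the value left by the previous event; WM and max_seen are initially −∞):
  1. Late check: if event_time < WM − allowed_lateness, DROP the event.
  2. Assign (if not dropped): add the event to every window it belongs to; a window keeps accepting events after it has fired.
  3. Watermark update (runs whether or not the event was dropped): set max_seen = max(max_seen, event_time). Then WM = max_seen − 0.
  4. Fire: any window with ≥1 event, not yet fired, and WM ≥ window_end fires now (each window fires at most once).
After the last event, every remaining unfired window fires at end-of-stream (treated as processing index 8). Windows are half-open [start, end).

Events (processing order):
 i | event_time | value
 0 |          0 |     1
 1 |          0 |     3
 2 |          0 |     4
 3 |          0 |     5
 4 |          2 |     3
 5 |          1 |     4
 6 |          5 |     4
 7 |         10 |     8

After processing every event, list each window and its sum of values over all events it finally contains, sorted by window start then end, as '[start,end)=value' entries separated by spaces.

[0,4)=20 [5,7)=4 [10,12)=8

i=0 t=0 v=1: → [0,2); WM=0
i=1 t=0 v=3: → [0,2); WM=0
i=2 t=0 v=4: → [0,2); WM=0
i=3 t=0 v=5: → [0,2); WM=0
i=4 t=2 v=3: → [2,4); WM=2
i=5 t=1 v=4: → [0,4); WM=2
i=6 t=5 v=4: → [5,7); WM=5
i=7 t=10 v=8: → [10,12); WM=10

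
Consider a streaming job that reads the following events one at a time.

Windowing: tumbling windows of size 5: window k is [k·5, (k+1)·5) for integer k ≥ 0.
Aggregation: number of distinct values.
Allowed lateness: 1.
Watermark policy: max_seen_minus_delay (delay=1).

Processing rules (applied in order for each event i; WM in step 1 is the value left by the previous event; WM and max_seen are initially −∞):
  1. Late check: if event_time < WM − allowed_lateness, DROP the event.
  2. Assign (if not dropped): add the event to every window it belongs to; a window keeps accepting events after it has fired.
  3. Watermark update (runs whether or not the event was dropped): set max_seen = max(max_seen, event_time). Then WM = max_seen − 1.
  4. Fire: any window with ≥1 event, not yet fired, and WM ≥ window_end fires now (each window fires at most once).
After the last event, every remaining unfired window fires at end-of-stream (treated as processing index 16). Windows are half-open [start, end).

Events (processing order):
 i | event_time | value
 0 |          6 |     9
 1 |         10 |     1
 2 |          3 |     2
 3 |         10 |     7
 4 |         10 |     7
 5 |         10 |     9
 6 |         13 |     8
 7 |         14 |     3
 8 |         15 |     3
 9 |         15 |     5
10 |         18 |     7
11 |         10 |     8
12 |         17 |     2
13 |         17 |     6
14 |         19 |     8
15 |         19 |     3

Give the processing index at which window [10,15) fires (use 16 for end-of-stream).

10

i=0 t=6 v=9: → [5,10); WM=5
i=1 t=10 v=1: → [10,15); WM=9
i=2 t=3 v=2: DROP (t<9-1); WM=9
i=3 t=10 v=7: → [10,15); WM=9
i=4 t=10 v=7: → [10,15); WM=9
i=5 t=10 v=9: → [10,15); WM=9
i=6 t=13 v=8: → [10,15); WM=12; [5,10) fires=1
i=7 t=14 v=3: → [10,15); WM=13
i=8 t=15 v=3: → [15,20); WM=14
i=9 t=15 v=5: → [15,20); WM=14
i=10 t=18 v=7: → [15,20); WM=17; [10,15) fires=5
i=11 t=10 v=8: DROP (t<17-1); WM=17
i=12 t=17 v=2: → [15,20); WM=17
i=13 t=17 v=6: → [15,20); WM=17
i=14 t=19 v=8: → [15,20); WM=18
i=15 t=19 v=3: → [15,20); WM=18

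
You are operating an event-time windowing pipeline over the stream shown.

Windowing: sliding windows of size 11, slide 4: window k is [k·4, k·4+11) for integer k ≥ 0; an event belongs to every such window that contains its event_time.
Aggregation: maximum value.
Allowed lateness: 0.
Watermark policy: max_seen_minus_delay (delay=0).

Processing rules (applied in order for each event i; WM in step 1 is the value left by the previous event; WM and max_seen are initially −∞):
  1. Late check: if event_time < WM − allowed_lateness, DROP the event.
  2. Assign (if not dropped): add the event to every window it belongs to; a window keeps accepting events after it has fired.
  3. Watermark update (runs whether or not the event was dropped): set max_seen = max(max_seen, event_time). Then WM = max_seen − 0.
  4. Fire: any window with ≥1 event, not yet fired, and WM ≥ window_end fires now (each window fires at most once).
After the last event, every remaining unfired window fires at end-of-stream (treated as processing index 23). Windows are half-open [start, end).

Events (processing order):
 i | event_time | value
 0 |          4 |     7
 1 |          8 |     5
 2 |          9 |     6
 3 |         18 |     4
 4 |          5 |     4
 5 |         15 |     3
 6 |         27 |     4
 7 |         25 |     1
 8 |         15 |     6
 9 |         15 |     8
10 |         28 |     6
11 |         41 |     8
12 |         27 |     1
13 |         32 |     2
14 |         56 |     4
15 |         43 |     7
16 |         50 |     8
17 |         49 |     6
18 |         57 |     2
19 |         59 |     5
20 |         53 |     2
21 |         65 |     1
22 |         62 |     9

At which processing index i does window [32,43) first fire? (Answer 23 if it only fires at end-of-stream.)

14

i=0 t=4 v=7: → [4,15),[0,11); WM=4
i=1 t=8 v=5: → [8,19),[4,15),[0,11); WM=8
i=2 t=9 v=6: → [8,19),[4,15),[0,11); WM=9
i=3 t=18 v=4: → [16,27),[12,23),[8,19); WM=18; [0,11) fires=7 [4,15) fires=7
i=4 t=5 v=4: DROP (t<18-0); WM=18
i=5 t=15 v=3: DROP (t<18-0); WM=18
i=6 t=27 v=4: → [24,35),[20,31); WM=27; [8,19) fires=6 [12,23) fires=4 [16,27) fires=4
i=7 t=25 v=1: DROP (t<27-0); WM=27
i=8 t=15 v=6: DROP (t<27-0); WM=27
i=9 t=15 v=8: DROP (t<27-0); WM=27
i=10 t=28 v=6: → [28,39),[24,35),[20,31); WM=28
i=11 t=41 v=8: → [40,51),[36,47),[32,43); WM=41; [20,31) fires=6 [24,35) fires=6 [28,39) fires=6
i=12 t=27 v=1: DROP (t<41-0); WM=41
i=13 t=32 v=2: DROP (t<41-0); WM=41
i=14 t=56 v=4: → [56,67),[52,63),[48,59); WM=56; [32,43) fires=8 [36,47) fires=8 [40,51) fires=8
i=15 t=43 v=7: DROP (t<56-0); WM=56
i=16 t=50 v=8: DROP (t<56-0); WM=56
i=17 t=49 v=6: DROP (t<56-0); WM=56
i=18 t=57 v=2: → [56,67),[52,63),[48,59); WM=57
i=19 t=59 v=5: → [56,67),[52,63); WM=59; [48,59) fires=4
i=20 t=53 v=2: DROP (t<59-0); WM=59
i=21 t=65 v=1: → [64,75),[60,71),[56,67); WM=65; [52,63) fires=5
i=22 t=62 v=9: DROP (t<65-0); WM=65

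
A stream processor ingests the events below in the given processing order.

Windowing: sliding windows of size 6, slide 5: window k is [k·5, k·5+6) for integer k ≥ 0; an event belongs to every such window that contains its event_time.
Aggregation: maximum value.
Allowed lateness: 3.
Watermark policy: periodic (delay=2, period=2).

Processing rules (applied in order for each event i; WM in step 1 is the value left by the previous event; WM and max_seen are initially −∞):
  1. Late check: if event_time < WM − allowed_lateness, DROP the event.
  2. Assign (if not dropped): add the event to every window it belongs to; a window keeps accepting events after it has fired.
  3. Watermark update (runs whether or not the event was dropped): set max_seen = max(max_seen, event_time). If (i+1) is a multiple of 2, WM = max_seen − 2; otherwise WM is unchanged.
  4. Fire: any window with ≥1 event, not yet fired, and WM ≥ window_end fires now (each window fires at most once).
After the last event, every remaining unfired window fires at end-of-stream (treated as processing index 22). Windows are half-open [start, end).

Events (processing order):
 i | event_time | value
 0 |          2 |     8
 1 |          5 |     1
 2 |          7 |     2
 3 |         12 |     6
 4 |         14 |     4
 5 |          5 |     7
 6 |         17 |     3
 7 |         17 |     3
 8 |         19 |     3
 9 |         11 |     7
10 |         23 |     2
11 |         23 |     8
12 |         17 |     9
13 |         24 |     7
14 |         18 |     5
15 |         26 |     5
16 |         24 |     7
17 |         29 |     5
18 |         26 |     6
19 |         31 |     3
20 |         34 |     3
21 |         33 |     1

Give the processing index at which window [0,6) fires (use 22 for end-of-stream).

i=0 t=2 v=8: → [0,6); WM=−∞
i=1 t=5 v=1: → [5,11),[0,6); WM=3
i=2 t=7 v=2: → [5,11); WM=3
i=3 t=12 v=6: → [10,16); WM=10; [0,6) fires=8
i=4 t=14 v=4: → [10,16); WM=10
i=5 t=5 v=7: DROP (t<10-3); WM=12; [5,11) fires=2
i=6 t=17 v=3: → [15,21); WM=12
i=7 t=17 v=3: → [15,21); WM=15
i=8 t=19 v=3: → [15,21); WM=15
i=9 t=11 v=7: DROP (t<15-3); WM=17; [10,16) fires=6
i=10 t=23 v=2: → [20,26); WM=17
i=11 t=23 v=8: → [20,26); WM=21; [15,21) fires=3
i=12 t=17 v=9: DROP (t<21-3); WM=21
i=13 t=24 v=7: → [20,26); WM=22
i=14 t=18 v=5: DROP (t<22-3); WM=22
i=15 t=26 v=5: → [25,31); WM=24
i=16 t=24 v=7: → [20,26); WM=24
i=17 t=29 v=5: → [25,31); WM=27; [20,26) fires=8
i=18 t=26 v=6: → [25,31); WM=27
i=19 t=31 v=3: → [30,36); WM=29
i=20 t=34 v=3: → [30,36); WM=29
i=21 t=33 v=1: → [30,36); WM=32; [25,31) fires=6

3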